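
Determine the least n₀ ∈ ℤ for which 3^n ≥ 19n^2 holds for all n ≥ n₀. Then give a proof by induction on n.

At n = 5: 243 < 475, so the inequality fails and n₀ ≥ 6. We prove 3^n ≥ 19n^2 for all n ≥ 6.
Base case (n = 6): 3^n = 729 and 19n^2 = 684, so 729 ≥ 684.
Inductive step: suppose the statement holds for some j ≥ 6, so 3^j ≥ 19j^2.
Then 3^(j + 1) = 3·(3^j) ≥ 3·(19j^2).
Also, for j ≥ 6 we have 3·(19j^2) ≥ 19(j+1)^2, since 3 ≥ (1 + 1/j)^2 for all j ≥ 6.
Combining, 3^(j + 1) ≥ 19(j+1)^2.
This completes the induction.
Hence the smallest such n₀ is 6.

n₀ = 6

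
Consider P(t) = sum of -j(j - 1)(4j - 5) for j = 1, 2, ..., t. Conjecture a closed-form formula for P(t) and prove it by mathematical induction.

P(t) = -t(t - 1)^2·(t + 1)

We claim P(t) = -t(t - 1)^2·(t + 1) for all t ≥ 1.
When t = 1: P(1) = 0, and the closed form gives 0. They agree.
For the inductive step, assume it holds for an arbitrary j ≥ 1, so P(j) = j(-j^3 + j^2 + j - 1).
Then P(j+1) = P(j) + (-j(j + 1)(4j - 1)) = (j(-j^3 + j^2 + j - 1)) + (-j(j + 1)(4j - 1)).
Simplifying, P(j+1) = -j^2·(j + 1)(j + 2) = -(j+1)((j+1) - 1)^2·((j+1) + 1),
which is the closed form with t = j+1.
This completes the induction.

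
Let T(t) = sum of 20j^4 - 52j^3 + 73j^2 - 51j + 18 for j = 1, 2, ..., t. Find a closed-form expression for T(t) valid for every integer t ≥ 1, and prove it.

T(t) = t(4t^4 - 3t^3 + 5t^2 - 2t + 4)

We claim T(t) = t(4t^4 - 3t^3 + 5t^2 - 2t + 4) for all t ≥ 1.
Base case (t = 1): T(1) = 8, and the closed form gives 8. They agree.
For the inductive step, assume it holds for an arbitrary j ≥ 1, so T(j) = j(4j^4 - 3j^3 + 5j^2 - 2j + 4).
Then T(j+1) = T(j) + (20j^4 + 28j^3 + 37j^2 + 19j + 8) = (j(4j^4 - 3j^3 + 5j^2 - 2j + 4)) + (20j^4 + 28j^3 + 37j^2 + 19j + 8).
Simplifying, T(j+1) = (j + 1)(4j^4 + 13j^3 + 20j^2 + 15j + 8) = (j+1)(4(j+1)^4 - 3(j+1)^3 + 5(j+1)^2 - 2(j+1) + 4),
which is the closed form with t = j+1.
This completes the induction.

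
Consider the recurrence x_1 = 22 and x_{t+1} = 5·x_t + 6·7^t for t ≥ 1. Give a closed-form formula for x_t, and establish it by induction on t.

x_t = 5^(t - 1) + 3·7^t

Computing the first terms: x_1 = 22, x_2 = 152, x_3 = 1054. This suggests x_t = 5^(t - 1) + 3·7^t.
Base step (t = 1): the formula gives 22 = 22 = x_1.
Inductive step: suppose the statement holds for some r ≥ 1, so x_r = 5^(r - 1) + 3·7^r.
Then x_{r+1} = 5·x_r + 6·7^r = 5·(5^(r - 1) + 3·7^r) + 6·7^r = 5^r + 3·7^(r + 1) = 5^((r+1) - 1) + 3·7^(r+1),
which is the claimed formula at t = r+1.
By the principle of mathematical induction, the result holds for all t ≥ 1.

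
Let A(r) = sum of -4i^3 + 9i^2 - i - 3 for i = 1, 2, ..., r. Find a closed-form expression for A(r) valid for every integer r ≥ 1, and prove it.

A(r) = -r(r - 2)(r^2 + r - 1)

We claim A(r) = -r(r - 2)(r^2 + r - 1) for all r ≥ 1.
Base case (r = 1): A(1) = 1, and the closed form gives 1. They agree.
For the inductive step, assume it holds for an arbitrary i ≥ 1, so A(i) = i(-i^3 + i^2 + 3i - 2).
Then A(i+1) = A(i) + (-4i^3 - 3i^2 + 5i + 1) = (i(-i^3 + i^2 + 3i - 2)) + (-4i^3 - 3i^2 + 5i + 1).
Simplifying, A(i+1) = -(i - 1)(i + 1)(i^2 + 3i + 1) = -(i+1)((i+1) - 2)((i+1)^2 + (i+1) - 1),
which is the closed form with r = i+1.
This completes the induction.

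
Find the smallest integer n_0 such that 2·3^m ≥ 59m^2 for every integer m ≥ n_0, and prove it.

At m = 6: 1458 < 2124, so the inequality fails and n_0 ≥ 7. We prove 2·3^m ≥ 59m^2 for all m ≥ 7.
When m = 7: 2·3^m = 4374 and 59m^2 = 2891, so 4374 ≥ 2891.
Inductive step: assume the claim holds for m = i, so 2·3^i ≥ 59i^2.
Then 2·3^(i + 1) = 3·(2·3^i) ≥ 3·(59i^2).
Also, for i ≥ 7 we have 3·(59i^2) ≥ 59(i+1)^2, since 3 ≥ (1 + 1/i)^2 for all i ≥ 7.
Combining, 2·3^(i + 1) ≥ 59(i+1)^2.
By induction, the statement is established for all m ≥ 7.
Hence the smallest such n_0 is 7.

n_0 = 7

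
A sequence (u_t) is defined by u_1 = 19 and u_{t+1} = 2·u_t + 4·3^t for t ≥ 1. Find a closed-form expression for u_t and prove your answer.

Computing the first terms: u_1 = 19, u_2 = 50, u_3 = 136. This suggests u_t = 7·2^(t - 1) + 4·3^t.
When t = 1: the formula gives 19 = 19 = u_1.
Inductive step: assume the claim holds for t = r, so u_r = 7·2^(r - 1) + 4·3^r.
Then u_{r+1} = 2·u_r + 4·3^r = 2·(7·2^(r - 1) + 4·3^r) + 4·3^r = 7·2^r + 4·3^(r + 1) = 7·2^((r+1) - 1) + 4·3^(r+1),
which is the claimed formula at t = r+1.
This completes the induction.

u_t = 7·2^(t - 1) + 4·3^t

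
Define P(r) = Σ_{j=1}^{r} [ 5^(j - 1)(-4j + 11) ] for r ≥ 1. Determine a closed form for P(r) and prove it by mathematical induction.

P(r) = 5^r(-r + 3) - 3

We claim P(r) = 5^r(-r + 3) - 3 for all r ≥ 1.
For the base case r = 1: P(1) = 7, and the closed form gives 7. They agree.
For the inductive step, assume it holds for an arbitrary j ≥ 1, so P(j) = 5^j(-j + 3) - 3.
Then P(j+1) = P(j) + (5^j(-4j + 7)) = (5^j(-j + 3) - 3) + (5^j(-4j + 7)).
Simplifying, P(j+1) = -5·5^j·j + 10·5^j - 3 = 5^(j+1)(-(j+1) + 3) - 3,
which is the closed form with r = j+1.
By induction, the statement is established for all r ≥ 1.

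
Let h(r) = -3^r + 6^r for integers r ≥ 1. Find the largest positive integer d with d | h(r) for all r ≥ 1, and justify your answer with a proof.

d = 3

Computing the first values: h(1) = 3 and h(2) = 27; gcd(3, 27) = 3, so d ≤ 3.
We prove 3 | -3^r + 6^r for all r ≥ 1 by induction on r.
Base case (r = 1): h(1) = 3 = 3·(1), so 3 | h(1).
Inductive step: suppose the statement holds for some m ≥ 1, i.e. 3 | h(m). Then
6^{m+1} − 3^{m+1} = 6·6^m − 3·3^m = 6·(6^m − 3^m) + (3)·3^m. The first term is divisible by 3 by the inductive hypothesis, and the second term (3)·3^m is divisible by 3 since 3 | 3. Hence 3 | h(m+1).
By the principle of mathematical induction, the result holds for all r ≥ 1.
Therefore the largest such d is 3.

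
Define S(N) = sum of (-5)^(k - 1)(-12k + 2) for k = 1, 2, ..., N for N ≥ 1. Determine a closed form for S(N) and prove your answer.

We claim S(N) = 2(-5)^N·N for all N ≥ 1.
Base step (N = 1): S(1) = -10, and the closed form gives -10. They agree.
For the inductive step, assume it holds for an arbitrary k ≥ 1, so S(k) = 2(-5)^k·k.
Then S(k+1) = S(k) + ((-5)^k(-12k - 10)) = (2(-5)^k·k) + ((-5)^k(-12k - 10)).
Simplifying, S(k+1) = (-5)^(k + 1)(2k + 2) = 2(-5)^(k+1)·(k+1),
which is the closed form with N = k+1.
By the principle of mathematical induction, the result holds for all N ≥ 1.

S(N) = 2(-5)^N·N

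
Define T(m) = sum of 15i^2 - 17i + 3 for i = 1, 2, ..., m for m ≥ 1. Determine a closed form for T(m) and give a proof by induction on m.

T(m) = m(5m^2 - m - 3)

We claim T(m) = m(5m^2 - m - 3) for all m ≥ 1.
Base case (m = 1): T(1) = 1, and the closed form gives 1. They agree.
For the inductive step, assume it holds for an arbitrary i ≥ 1, so T(i) = i(5i^2 - i - 3).
Then T(i+1) = T(i) + (15i^2 + 13i + 1) = (i(5i^2 - i - 3)) + (15i^2 + 13i + 1).
Simplifying, T(i+1) = (i + 1)(5i^2 + 9i + 1) = (i+1)(5(i+1)^2 - (i+1) - 3),
which is the closed form with m = i+1.
By the principle of mathematical induction, the result holds for all m ≥ 1.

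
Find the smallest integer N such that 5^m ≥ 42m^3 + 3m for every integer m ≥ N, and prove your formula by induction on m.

N = 6

At m = 5: 3125 < 5265, so the inequality fails and N ≥ 6. We prove 5^m ≥ 42m^3 + 3m for all m ≥ 6.
Base step (m = 6): 5^m = 15625 and 42m^3 + 3m = 9090, so 15625 ≥ 9090.
Inductive step: assume the claim holds for m = i, so 5^i ≥ 42i^3 + 3i.
Then 5^(i + 1) = 5·(5^i) ≥ 5·(42i^3 + 3i).
Also, for i ≥ 6 we have 5·(42i^3 + 3i) ≥ 42(i+1)^3 + 3(i+1), since 5·(42i^3 + 3i) − (42(i+1)^3 + 3(i+1)) = 168i^3 - 126i^2 - 114i - 45, which is nonnegative for all i ≥ 6.
Combining, 5^(i + 1) ≥ 42(i+1)^3 + 3(i+1).
Hence, by induction on m, the claim holds for every m ≥ 6.
Hence the smallest such N is 6.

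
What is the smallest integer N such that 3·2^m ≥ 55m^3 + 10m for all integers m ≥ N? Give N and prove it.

N = 17

At m = 16: 196608 < 225440, so the inequality fails and N ≥ 17. We prove 3·2^m ≥ 55m^3 + 10m for all m ≥ 17.
When m = 17: 3·2^m = 393216 and 55m^3 + 10m = 270385, so 393216 ≥ 270385.
For the inductive step, assume it holds for an arbitrary i ≥ 17, so 3·2^i ≥ 55i^3 + 10i.
Then 3·2^(i + 1) = 2·(3·2^i) ≥ 2·(55i^3 + 10i).
Also, for i ≥ 17 we have 2·(55i^3 + 10i) ≥ 55(i+1)^3 + 10(i+1), since 2·(55i^3 + 10i) − (55(i+1)^3 + 10(i+1)) = 55i^3 - 165i^2 - 155i - 65, which is nonnegative for all i ≥ 17.
Combining, 3·2^(i + 1) ≥ 55(i+1)^3 + 10(i+1).
By the principle of mathematical induction, the result holds for all m ≥ 17.
Hence the smallest such N is 17.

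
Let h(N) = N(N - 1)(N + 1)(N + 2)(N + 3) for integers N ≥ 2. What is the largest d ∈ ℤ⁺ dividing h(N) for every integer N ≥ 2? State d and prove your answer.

Computing the first values: h(2) = 120 and h(3) = 720; gcd(120, 720) = 120, so d ≤ 120.
We prove 120 | N(N - 1)(N + 1)(N + 2)(N + 3) for all N ≥ 2 by induction on N.
Base case (N = 2): h(2) = 120 = 120·(1), so 120 | h(2).
Suppose the result is true for N = k, i.e. 120 | h(k). Then
h(k+1) − h(k) = k·(k+1)·(k+2)·(k+3)·(k+4) − (k-1)·k·(k+1)·(k+2)·(k+3) = k·(k+1)·(k+2)·(k+3)·[(k+4) − (k-1)] = 5·k·(k+1)·(k+2)·(k+3). The product of 4 consecutive integers is divisible by (4)! = 24, so h(k+1) − h(k) is divisible by 5·24 = 120. By the inductive hypothesis 120 | h(k), hence 120 | h(k+1).
By the principle of mathematical induction, the result holds for all N ≥ 2.
Therefore the largest such d is 120.

d = 120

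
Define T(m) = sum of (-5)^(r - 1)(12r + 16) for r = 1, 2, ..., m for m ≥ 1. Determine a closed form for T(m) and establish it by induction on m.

We claim T(m) = -(-5)^m(2m + 3) + 3 for all m ≥ 1.
Base case (m = 1): T(1) = 28, and the closed form gives 28. They agree.
Inductive step: suppose the statement holds for some r ≥ 1, so T(r) = -(-5)^r(2r + 3) + 3.
Then T(r+1) = T(r) + ((-5)^r(12r + 28)) = (-(-5)^r(2r + 3) + 3) + ((-5)^r(12r + 28)).
Simplifying, T(r+1) = 10(-5)^r·r + 25(-5)^r + 3 = -(-5)^(r+1)(2(r+1) + 3) + 3,
which is the closed form with m = r+1.
Hence, by induction on m, the claim holds for every m ≥ 1.

T(m) = -(-5)^m(2m + 3) + 3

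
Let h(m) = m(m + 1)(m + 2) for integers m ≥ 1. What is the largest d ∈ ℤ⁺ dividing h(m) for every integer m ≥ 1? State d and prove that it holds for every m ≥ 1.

d = 6

Computing the first values: h(1) = 6 and h(2) = 24; gcd(6, 24) = 6, so d ≤ 6.
We prove 6 | m(m + 1)(m + 2) for all m ≥ 1 by induction on m.
For the base case m = 1: h(1) = 6 = 6·(1), so 6 | h(1).
For the inductive step, assume it holds for an arbitrary p ≥ 1, i.e. 6 | h(p). Then
h(p+1) − h(p) = (p+1)·(p+2)·(p+3) − p·(p+1)·(p+2) = (p+1)·(p+2)·[(p+3) − p] = 3·(p+1)·(p+2). The product of 2 consecutive integers is divisible by (2)! = 2, so h(p+1) − h(p) is divisible by 3·2 = 6. By the inductive hypothesis 6 | h(p), hence 6 | h(p+1).
By induction, the statement is established for all m ≥ 1.
Therefore the largest such d is 6.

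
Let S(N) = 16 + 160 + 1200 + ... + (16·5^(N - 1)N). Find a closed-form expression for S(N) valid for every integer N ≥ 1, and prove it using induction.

We claim S(N) = 5^N(4N - 1) + 1 for all N ≥ 1.
When N = 1: S(1) = 16, and the closed form gives 16. They agree.
Inductive step: assume the claim holds for N = p, so S(p) = 5^p(4p - 1) + 1.
Then S(p+1) = S(p) + (16·5^p(p + 1)) = (5^p(4p - 1) + 1) + (16·5^p(p + 1)).
Simplifying, S(p+1) = 20·5^p·p + 15·5^p + 1 = 5^(p+1)(4(p+1) - 1) + 1,
which is the closed form with N = p+1.
Hence, by induction on N, the claim holds for every N ≥ 1.

S(N) = 5^N(4N - 1) + 1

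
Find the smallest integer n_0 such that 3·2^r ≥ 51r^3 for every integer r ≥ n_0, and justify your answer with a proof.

n_0 = 17

At r = 16: 196608 < 208896, so the inequality fails and n_0 ≥ 17. We prove 3·2^r ≥ 51r^3 for all r ≥ 17.
For the base case r = 17: 3·2^r = 393216 and 51r^3 = 250563, so 393216 ≥ 250563.
Inductive step: assume the claim holds for r = i, so 3·2^i ≥ 51i^3.
Then 3·2^(i + 1) = 2·(3·2^i) ≥ 2·(51i^3).
Also, for i ≥ 17 we have 2·(51i^3) ≥ 51(i+1)^3, since 2 ≥ (1 + 1/i)^3 for all i ≥ 17.
Combining, 3·2^(i + 1) ≥ 51(i+1)^3.
By the principle of mathematical induction, the result holds for all r ≥ 17.
Hence the smallest such n_0 is 17.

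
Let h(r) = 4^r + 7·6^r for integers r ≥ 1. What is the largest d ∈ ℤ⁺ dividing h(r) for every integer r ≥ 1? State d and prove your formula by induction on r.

Computing the first values: h(1) = 46 and h(2) = 268; gcd(46, 268) = 2, so d ≤ 2.
We prove 2 | 4^r + 7·6^r for all r ≥ 1 by induction on r.
Base case (r = 1): h(1) = 46 = 2·(23), so 2 | h(1).
Inductive step: suppose the statement holds for some p ≥ 1, i.e. 2 | h(p). Then
h(p+1) − 6·h(p) = (4^(p+1) + 7·6^(p+1)) − 6·(4^p + 7·6^p) = (1)·4^p·(4 − 6) = (-2)·4^p. Since 2 | h(p) by the inductive hypothesis, 2 | 6·h(p); and 2 | -2 since -2 = 2·-1. Therefore 2 | h(p+1).
Hence, by induction on r, the claim holds for every r ≥ 1.
Therefore the largest such d is 2.

d = 2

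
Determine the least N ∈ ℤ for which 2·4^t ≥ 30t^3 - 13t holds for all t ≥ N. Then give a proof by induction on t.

N = 6

At t = 5: 2048 < 3685, so the inequality fails and N ≥ 6. We prove 2·4^t ≥ 30t^3 - 13t for all t ≥ 6.
For the base case t = 6: 2·4^t = 8192 and 30t^3 - 13t = 6402, so 8192 ≥ 6402.
Inductive step: suppose the statement holds for some m ≥ 6, so 2·4^m ≥ 30m^3 - 13m.
Then 2·4^(m + 1) = 4·(2·4^m) ≥ 4·(30m^3 - 13m).
Also, for m ≥ 6 we have 4·(30m^3 - 13m) ≥ 30(m+1)^3 - 13(m+1), since 4·(30m^3 - 13m) − (30(m+1)^3 - 13(m+1)) = 90m^3 - 90m^2 - 129m - 17, which is nonnegative for all m ≥ 6.
Combining, 2·4^(m + 1) ≥ 30(m+1)^3 - 13(m+1).
Hence, by induction on t, the claim holds for every t ≥ 6.
Hence the smallest such N is 6.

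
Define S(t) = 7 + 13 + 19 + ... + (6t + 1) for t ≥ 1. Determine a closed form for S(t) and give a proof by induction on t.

S(t) = t(3t + 4)

We claim S(t) = t(3t + 4) for all t ≥ 1.
When t = 1: S(1) = 7, and the closed form gives 7. They agree.
Suppose the result is true for t = i, so S(i) = i(3i + 4).
Then S(i+1) = S(i) + (6i + 7) = (i(3i + 4)) + (6i + 7).
Simplifying, S(i+1) = (i + 1)(3i + 7) = (i+1)(3(i+1) + 4),
which is the closed form with t = i+1.
By the principle of mathematical induction, the result holds for all t ≥ 1.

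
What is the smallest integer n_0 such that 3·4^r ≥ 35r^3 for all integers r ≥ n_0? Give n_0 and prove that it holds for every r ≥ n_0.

At r = 5: 3072 < 4375, so the inequality fails and n_0 ≥ 6. We prove 3·4^r ≥ 35r^3 for all r ≥ 6.
Base step (r = 6): 3·4^r = 12288 and 35r^3 = 7560, so 12288 ≥ 7560.
For the inductive step, assume it holds for an arbitrary m ≥ 6, so 3·4^m ≥ 35m^3.
Then 3·4^(m + 1) = 4·(3·4^m) ≥ 4·(35m^3).
Also, for m ≥ 6 we have 4·(35m^3) ≥ 35(m+1)^3, since 4 ≥ (1 + 1/m)^3 for all m ≥ 6.
Combining, 3·4^(m + 1) ≥ 35(m+1)^3.
By the principle of mathematical induction, the result holds for all r ≥ 6.
Hence the smallest such n_0 is 6.

n_0 = 6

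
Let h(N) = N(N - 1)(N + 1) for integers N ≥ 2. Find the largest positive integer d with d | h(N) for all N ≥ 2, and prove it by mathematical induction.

Computing the first values: h(2) = 6 and h(3) = 24; gcd(6, 24) = 6, so d ≤ 6.
We prove 6 | N(N - 1)(N + 1) for all N ≥ 2 by induction on N.
Base step (N = 2): h(2) = 6 = 6·(1), so 6 | h(2).
Inductive step: suppose the statement holds for some i ≥ 2, i.e. 6 | h(i). Then
h(i+1) − h(i) = i·(i+1)·(i+2) − (i-1)·i·(i+1) = i·(i+1)·[(i+2) − (i-1)] = 3·i·(i+1). The product of 2 consecutive integers is divisible by (2)! = 2, so h(i+1) − h(i) is divisible by 3·2 = 6. By the inductive hypothesis 6 | h(i), hence 6 | h(i+1).
This completes the induction.
Therefore the largest such d is 6.

d = 6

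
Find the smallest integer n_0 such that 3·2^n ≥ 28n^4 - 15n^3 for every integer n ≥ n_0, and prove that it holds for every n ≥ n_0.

n_0 = 21

At n = 20: 3145728 < 4360000, so the inequality fails and n_0 ≥ 21. We prove 3·2^n ≥ 28n^4 - 15n^3 for all n ≥ 21.
When n = 21: 3·2^n = 6291456 and 28n^4 - 15n^3 = 5306553, so 6291456 ≥ 5306553.
Inductive step: assume the claim holds for n = p, so 3·2^p ≥ 28p^4 - 15p^3.
Then 3·2^(p + 1) = 2·(3·2^p) ≥ 2·(28p^4 - 15p^3).
Also, for p ≥ 21 we have 2·(28p^4 - 15p^3) ≥ 28(p+1)^4 - 15(p+1)^3, since 2·(28p^4 - 15p^3) − (28(p+1)^4 - 15(p+1)^3) = 28p^4 - 127p^3 - 123p^2 - 67p - 13, which is nonnegative for all p ≥ 21.
Combining, 3·2^(p + 1) ≥ 28(p+1)^4 - 15(p+1)^3.
Hence, by induction on n, the claim holds for every n ≥ 21.
Hence the smallest such n_0 is 21.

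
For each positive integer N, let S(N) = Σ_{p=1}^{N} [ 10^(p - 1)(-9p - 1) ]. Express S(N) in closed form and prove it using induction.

S(N) = -10^N·N

We claim S(N) = -10^N·N for all N ≥ 1.
When N = 1: S(1) = -10, and the closed form gives -10. They agree.
Inductive step: suppose the statement holds for some p ≥ 1, so S(p) = -10^p·p.
Then S(p+1) = S(p) + (10^p(-9p - 10)) = (-10^p·p) + (10^p(-9p - 10)).
Simplifying, S(p+1) = 10^(p + 1)(-p - 1) = -10^(p+1)·(p+1),
which is the closed form with N = p+1.
By induction, the statement is established for all N ≥ 1.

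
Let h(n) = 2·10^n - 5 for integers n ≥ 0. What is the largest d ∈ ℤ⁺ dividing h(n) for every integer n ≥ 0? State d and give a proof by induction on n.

Computing the first values: h(0) = -3 and h(1) = 15; gcd(-3, 15) = 3, so d ≤ 3.
We prove 3 | 2·10^n - 5 for all n ≥ 0 by induction on n.
Base case (n = 0): h(0) = -3 = 3·(-1), so 3 | h(0).
For the inductive step, assume it holds for an arbitrary j ≥ 0, i.e. 3 | h(j). Then
h(j+1) = 2·10^(j+1) - 5 = 10·(2·10^j - 5) + 45 = 10·h(j) + 45. The first term is divisible by 3 by the inductive hypothesis, and 45 is divisible by 3. Hence 3 | h(j+1).
This completes the induction.
Therefore the largest such d is 3.

d = 3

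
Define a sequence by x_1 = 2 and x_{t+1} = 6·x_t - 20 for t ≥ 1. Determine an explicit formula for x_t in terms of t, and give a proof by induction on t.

Computing the first terms: x_1 = 2, x_2 = -8, x_3 = -68. This suggests x_t = -2·6^(t - 1) + 4.
When t = 1: the formula gives 2 = 2 = x_1.
Inductive step: suppose the statement holds for some k ≥ 1, so x_k = -2·6^(k - 1) + 4.
Then x_{k+1} = 6·x_k - 20 = 6·(-2·6^(k - 1) + 4) - 20 = -2·6^k + 4 = -2·6^((k+1) - 1) + 4,
which is the claimed formula at t = k+1.
By induction, the statement is established for all t ≥ 1.

x_t = -2·6^(t - 1) + 4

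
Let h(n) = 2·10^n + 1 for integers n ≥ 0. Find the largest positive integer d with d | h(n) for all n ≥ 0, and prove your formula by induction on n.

d = 3

Computing the first values: h(0) = 3 and h(1) = 21; gcd(3, 21) = 3, so d ≤ 3.
We prove 3 | 2·10^n + 1 for all n ≥ 0 by induction on n.
When n = 0: h(0) = 3 = 3·(1), so 3 | h(0).
For the inductive step, assume it holds for an arbitrary j ≥ 0, i.e. 3 | h(j). Then
h(j+1) = 2·10^(j+1) + 1 = 10·(2·10^j + 1) - 9 = 10·h(j) - 9. The first term is divisible by 3 by the inductive hypothesis, and -9 is divisible by 3. Hence 3 | h(j+1).
This completes the induction.
Therefore the largest such d is 3.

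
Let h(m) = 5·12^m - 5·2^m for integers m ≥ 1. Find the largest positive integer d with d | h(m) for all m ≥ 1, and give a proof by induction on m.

Computing the first values: h(1) = 50 and h(2) = 700; gcd(50, 700) = 50, so d ≤ 50.
We prove 50 | 5·12^m - 5·2^m for all m ≥ 1 by induction on m.
For the base case m = 1: h(1) = 50 = 50·(1), so 50 | h(1).
For the inductive step, assume it holds for an arbitrary i ≥ 1, i.e. 50 | h(i). Then
h(i+1) − 12·h(i) = (5·12^(i+1) - 5·2^(i+1)) − 12·(5·12^i - 5·2^i) = (-5)·2^i·(2 − 12) = (50)·2^i. Since 50 | h(i) by the inductive hypothesis, 50 | 12·h(i); and 50 | 50 since 50 = 50·1. Therefore 50 | h(i+1).
Hence, by induction on m, the claim holds for every m ≥ 1.
Therefore the largest such d is 50.

d = 50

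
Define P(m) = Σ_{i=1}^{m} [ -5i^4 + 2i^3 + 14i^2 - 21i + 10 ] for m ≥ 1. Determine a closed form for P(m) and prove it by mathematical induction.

P(m) = -m(m - 1)(m^3 + 3m^2 - m + 2)

We claim P(m) = -m(m - 1)(m^3 + 3m^2 - m + 2) for all m ≥ 1.
When m = 1: P(1) = 0, and the closed form gives 0. They agree.
Suppose the result is true for m = i, so P(i) = i(-i^4 - 2i^3 + 4i^2 - 3i + 2).
Then P(i+1) = P(i) + (i(-5i^3 - 18i^2 - 10i - 7)) = (i(-i^4 - 2i^3 + 4i^2 - 3i + 2)) + (i(-5i^3 - 18i^2 - 10i - 7)).
Simplifying, P(i+1) = -i(i + 1)(i^3 + 6i^2 + 8i + 5) = -(i+1)((i+1) - 1)((i+1)^3 + 3(i+1)^2 - (i+1) + 2),
which is the closed form with m = i+1.
This completes the induction.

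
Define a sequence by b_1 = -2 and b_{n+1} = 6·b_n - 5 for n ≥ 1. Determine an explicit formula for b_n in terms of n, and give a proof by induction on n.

Computing the first terms: b_1 = -2, b_2 = -17, b_3 = -107. This suggests b_n = -3·6^(n - 1) + 1.
Base step (n = 1): the formula gives -2 = -2 = b_1.
Inductive step: suppose the statement holds for some m ≥ 1, so b_m = -3·6^(m - 1) + 1.
Then b_{m+1} = 6·b_m - 5 = 6·(-3·6^(m - 1) + 1) - 5 = -3·6^m + 1 = -3·6^((m+1) - 1) + 1,
which is the claimed formula at n = m+1.
By induction, the statement is established for all n ≥ 1.

b_n = -3·6^(n - 1) + 1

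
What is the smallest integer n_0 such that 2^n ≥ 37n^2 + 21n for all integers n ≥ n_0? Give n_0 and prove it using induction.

n_0 = 13

At n = 12: 4096 < 5580, so the inequality fails and n_0 ≥ 13. We prove 2^n ≥ 37n^2 + 21n for all n ≥ 13.
Base case (n = 13): 2^n = 8192 and 37n^2 + 21n = 6526, so 8192 ≥ 6526.
For the inductive step, assume it holds for an arbitrary j ≥ 13, so 2^j ≥ 37j^2 + 21j.
Then 2^(j + 1) = 2·(2^j) ≥ 2·(37j^2 + 21j).
Also, for j ≥ 13 we have 2·(37j^2 + 21j) ≥ 37(j+1)^2 + 21(j+1), since 2·(37j^2 + 21j) − (37(j+1)^2 + 21(j+1)) = 37j^2 - 53j - 58, which is nonnegative for all j ≥ 13.
Combining, 2^(j + 1) ≥ 37(j+1)^2 + 21(j+1).
By induction, the statement is established for all n ≥ 13.
Hence the smallest such n_0 is 13.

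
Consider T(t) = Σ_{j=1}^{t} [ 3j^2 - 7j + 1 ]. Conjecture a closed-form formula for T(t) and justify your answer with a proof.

T(t) = t(t^2 - 2t - 2)

We claim T(t) = t(t^2 - 2t - 2) for all t ≥ 1.
For the base case t = 1: T(1) = -3, and the closed form gives -3. They agree.
Inductive step: suppose the statement holds for some j ≥ 1, so T(j) = j(j^2 - 2j - 2).
Then T(j+1) = T(j) + (3j^2 - j - 3) = (j(j^2 - 2j - 2)) + (3j^2 - j - 3).
Simplifying, T(j+1) = (j + 1)(j^2 - 3) = (j+1)((j+1)^2 - 2(j+1) - 2),
which is the closed form with t = j+1.
By induction, the statement is established for all t ≥ 1.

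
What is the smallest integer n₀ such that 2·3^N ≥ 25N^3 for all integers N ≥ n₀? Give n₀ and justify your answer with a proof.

n₀ = 8

At N = 7: 4374 < 8575, so the inequality fails and n₀ ≥ 8. We prove 2·3^N ≥ 25N^3 for all N ≥ 8.
For the base case N = 8: 2·3^N = 13122 and 25N^3 = 12800, so 13122 ≥ 12800.
For the inductive step, assume it holds for an arbitrary r ≥ 8, so 2·3^r ≥ 25r^3.
Then 2·3^(r + 1) = 3·(2·3^r) ≥ 3·(25r^3).
Also, for r ≥ 8 we have 3·(25r^3) ≥ 25(r+1)^3, since 3 ≥ (1 + 1/r)^3 for all r ≥ 8.
Combining, 2·3^(r + 1) ≥ 25(r+1)^3.
Hence, by induction on N, the claim holds for every N ≥ 8.
Hence the smallest such n₀ is 8.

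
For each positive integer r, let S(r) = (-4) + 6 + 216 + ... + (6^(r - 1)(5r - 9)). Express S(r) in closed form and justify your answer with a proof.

S(r) = 6^r(r - 2) + 2

We claim S(r) = 6^r(r - 2) + 2 for all r ≥ 1.
For the base case r = 1: S(1) = -4, and the closed form gives -4. They agree.
Inductive step: suppose the statement holds for some k ≥ 1, so S(k) = 6^k(k - 2) + 2.
Then S(k+1) = S(k) + (6^k(5k - 4)) = (6^k(k - 2) + 2) + (6^k(5k - 4)).
Simplifying, S(k+1) = 6·6^k·k - 6·6^k + 2 = 6^(k+1)((k+1) - 2) + 2,
which is the closed form with r = k+1.
By the principle of mathematical induction, the result holds for all r ≥ 1.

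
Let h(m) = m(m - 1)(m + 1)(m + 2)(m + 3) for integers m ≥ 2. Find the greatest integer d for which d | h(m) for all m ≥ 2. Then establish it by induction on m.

Computing the first values: h(2) = 120 and h(3) = 720; gcd(120, 720) = 120, so d ≤ 120.
We prove 120 | m(m - 1)(m + 1)(m + 2)(m + 3) for all m ≥ 2 by induction on m.
When m = 2: h(2) = 120 = 120·(1), so 120 | h(2).
Suppose the result is true for m = r, i.e. 120 | h(r). Then
h(r+1) − h(r) = r·(r+1)·(r+2)·(r+3)·(r+4) − (r-1)·r·(r+1)·(r+2)·(r+3) = r·(r+1)·(r+2)·(r+3)·[(r+4) − (r-1)] = 5·r·(r+1)·(r+2)·(r+3). The product of 4 consecutive integers is divisible by (4)! = 24, so h(r+1) − h(r) is divisible by 5·24 = 120. By the inductive hypothesis 120 | h(r), hence 120 | h(r+1).
This completes the induction.
Therefore the largest such d is 120.

d = 120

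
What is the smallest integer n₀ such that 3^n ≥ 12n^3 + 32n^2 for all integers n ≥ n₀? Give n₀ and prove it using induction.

At n = 8: 6561 < 8192, so the inequality fails and n₀ ≥ 9. We prove 3^n ≥ 12n^3 + 32n^2 for all n ≥ 9.
For the base case n = 9: 3^n = 19683 and 12n^3 + 32n^2 = 11340, so 19683 ≥ 11340.
Inductive step: assume the claim holds for n = i, so 3^i ≥ 12i^3 + 32i^2.
Then 3^(i + 1) = 3·(3^i) ≥ 3·(12i^3 + 32i^2).
Also, for i ≥ 9 we have 3·(12i^3 + 32i^2) ≥ 12(i+1)^3 + 32(i+1)^2, since 3·(12i^3 + 32i^2) − (12(i+1)^3 + 32(i+1)^2) = 24i^3 + 28i^2 - 100i - 44, which is nonnegative for all i ≥ 9.
Combining, 3^(i + 1) ≥ 12(i+1)^3 + 32(i+1)^2.
By the principle of mathematical induction, the result holds for all n ≥ 9.
Hence the smallest such n₀ is 9.

n₀ = 9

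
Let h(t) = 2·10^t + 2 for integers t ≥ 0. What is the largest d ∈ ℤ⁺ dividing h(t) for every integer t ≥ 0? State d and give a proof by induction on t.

d = 2

Computing the first values: h(0) = 4 and h(1) = 22; gcd(4, 22) = 2, so d ≤ 2.
We prove 2 | 2·10^t + 2 for all t ≥ 0 by induction on t.
Base step (t = 0): h(0) = 4 = 2·(2), so 2 | h(0).
Inductive step: suppose the statement holds for some i ≥ 0, i.e. 2 | h(i). Then
h(i+1) = 2·10^(i+1) + 2 = 10·(2·10^i + 2) - 18 = 10·h(i) - 18. The first term is divisible by 2 by the inductive hypothesis, and -18 is divisible by 2. Hence 2 | h(i+1).
Hence, by induction on t, the claim holds for every t ≥ 0.
Therefore the largest such d is 2.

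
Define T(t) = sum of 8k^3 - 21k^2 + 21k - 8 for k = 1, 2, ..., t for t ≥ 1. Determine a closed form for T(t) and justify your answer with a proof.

We claim T(t) = t(t - 1)(2t^2 - t + 1) for all t ≥ 1.
When t = 1: T(1) = 0, and the closed form gives 0. They agree.
Inductive step: suppose the statement holds for some k ≥ 1, so T(k) = k(2k^3 - 3k^2 + 2k - 1).
Then T(k+1) = T(k) + (k(8k^2 + 3k + 3)) = (k(2k^3 - 3k^2 + 2k - 1)) + (k(8k^2 + 3k + 3)).
Simplifying, T(k+1) = k(k + 1)(2k^2 + 3k + 2) = (k+1)((k+1) - 1)(2(k+1)^2 - (k+1) + 1),
which is the closed form with t = k+1.
By induction, the statement is established for all t ≥ 1.

T(t) = t(t - 1)(2t^2 - t + 1)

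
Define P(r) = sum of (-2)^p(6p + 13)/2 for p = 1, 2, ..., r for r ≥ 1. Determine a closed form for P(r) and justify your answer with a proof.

P(r) = (-2)^r(2r + 5) - 5

We claim P(r) = (-2)^r(2r + 5) - 5 for all r ≥ 1.
When r = 1: P(1) = -19, and the closed form gives -19. They agree.
Suppose the result is true for r = p, so P(p) = (-2)^p(2p + 5) - 5.
Then P(p+1) = P(p) + ((-2)^p(-6p - 19)) = ((-2)^p(2p + 5) - 5) + ((-2)^p(-6p - 19)).
Simplifying, P(p+1) = -4(-2)^p·p - 14(-2)^p - 5 = (-2)^(p+1)(2(p+1) + 5) - 5,
which is the closed form with r = p+1.
By the principle of mathematical induction, the result holds for all r ≥ 1.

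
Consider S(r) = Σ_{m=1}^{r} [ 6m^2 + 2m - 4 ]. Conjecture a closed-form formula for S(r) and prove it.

S(r) = 2r(r^2 + 2r - 1)

We claim S(r) = 2r(r^2 + 2r - 1) for all r ≥ 1.
For the base case r = 1: S(1) = 4, and the closed form gives 4. They agree.
Suppose the result is true for r = m, so S(m) = 2m(m^2 + 2m - 1).
Then S(m+1) = S(m) + (6m^2 + 14m + 4) = (2m(m^2 + 2m - 1)) + (6m^2 + 14m + 4).
Simplifying, S(m+1) = 2(m + 1)(m^2 + 4m + 2) = 2(m+1)((m+1)^2 + 2(m+1) - 1),
which is the closed form with r = m+1.
This completes the induction.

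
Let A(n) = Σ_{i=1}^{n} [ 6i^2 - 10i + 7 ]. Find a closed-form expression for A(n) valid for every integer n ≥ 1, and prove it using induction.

We claim A(n) = n(2n^2 - 2n + 3) for all n ≥ 1.
Base case (n = 1): A(1) = 3, and the closed form gives 3. They agree.
For the inductive step, assume it holds for an arbitrary i ≥ 1, so A(i) = i(2i^2 - 2i + 3).
Then A(i+1) = A(i) + (6i^2 + 2i + 3) = (i(2i^2 - 2i + 3)) + (6i^2 + 2i + 3).
Simplifying, A(i+1) = (i + 1)(2i^2 + 2i + 3) = (i+1)(2(i+1)^2 - 2(i+1) + 3),
which is the closed form with n = i+1.
By the principle of mathematical induction, the result holds for all n ≥ 1.

A(n) = n(2n^2 - 2n + 3)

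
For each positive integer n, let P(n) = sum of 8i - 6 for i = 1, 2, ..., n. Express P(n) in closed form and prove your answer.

We claim P(n) = 2n(2n - 1) for all n ≥ 1.
Base step (n = 1): P(1) = 2, and the closed form gives 2. They agree.
Inductive step: suppose the statement holds for some i ≥ 1, so P(i) = 2i(2i - 1).
Then P(i+1) = P(i) + (8i + 2) = (2i(2i - 1)) + (8i + 2).
Simplifying, P(i+1) = 2(i + 1)(2i + 1) = 2(i+1)(2(i+1) - 1),
which is the closed form with n = i+1.
By induction, the statement is established for all n ≥ 1.

P(n) = 2n(2n - 1)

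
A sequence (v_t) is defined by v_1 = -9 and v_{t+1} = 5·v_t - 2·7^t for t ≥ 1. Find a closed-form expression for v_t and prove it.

v_t = -2·5^(t - 1) - 7^t

Computing the first terms: v_1 = -9, v_2 = -59, v_3 = -393. This suggests v_t = -2·5^(t - 1) - 7^t.
Base step (t = 1): the formula gives -9 = -9 = v_1.
Inductive step: assume the claim holds for t = j, so v_j = -2·5^(j - 1) - 7^j.
Then v_{j+1} = 5·v_j - 2·7^j = 5·(-2·5^(j - 1) - 7^j) - 2·7^j = -2·5^j - 7^(j + 1) = -2·5^((j+1) - 1) - 7^(j+1),
which is the claimed formula at t = j+1.
Hence, by induction on t, the claim holds for every t ≥ 1.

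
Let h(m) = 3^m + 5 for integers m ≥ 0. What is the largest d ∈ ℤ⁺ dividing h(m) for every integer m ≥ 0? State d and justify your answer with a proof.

d = 2

Computing the first values: h(0) = 6 and h(1) = 8; gcd(6, 8) = 2, so d ≤ 2.
We prove 2 | 3^m + 5 for all m ≥ 0 by induction on m.
When m = 0: h(0) = 6 = 2·(3), so 2 | h(0).
Suppose the result is true for m = r, i.e. 2 | h(r). Then
h(r+1) = 3^(r+1) + 5 = 3·(3^r + 5) - 10 = 3·h(r) - 10. The first term is divisible by 2 by the inductive hypothesis, and -10 is divisible by 2. Hence 2 | h(r+1).
Hence, by induction on m, the claim holds for every m ≥ 0.
Therefore the largest such d is 2.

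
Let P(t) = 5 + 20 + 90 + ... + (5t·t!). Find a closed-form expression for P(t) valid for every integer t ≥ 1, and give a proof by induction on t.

P(t) = 5(t + 1)! - 5

We claim P(t) = 5(t + 1)! - 5 for all t ≥ 1.
For the base case t = 1: P(1) = 5, and the closed form gives 5. They agree.
Inductive step: suppose the statement holds for some k ≥ 1, so P(k) = 5(k + 1)! - 5.
Then P(k+1) = P(k) + (5(k + 1)(k + 1)!) = (5(k + 1)! - 5) + (5(k + 1)(k + 1)!).
Simplifying, P(k+1) = 5((k+1) + 1)! - 5,
which is the closed form with t = k+1.
Hence, by induction on t, the claim holds for every t ≥ 1.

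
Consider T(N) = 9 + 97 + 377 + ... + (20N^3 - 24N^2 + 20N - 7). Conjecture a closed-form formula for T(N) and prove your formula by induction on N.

We claim T(N) = N(5N^3 + 2N^2 + 3N - 1) for all N ≥ 1.
Base case (N = 1): T(1) = 9, and the closed form gives 9. They agree.
Inductive step: assume the claim holds for N = j, so T(j) = j(5j^3 + 2j^2 + 3j - 1).
Then T(j+1) = T(j) + (20j^3 + 36j^2 + 32j + 9) = (j(5j^3 + 2j^2 + 3j - 1)) + (20j^3 + 36j^2 + 32j + 9).
Simplifying, T(j+1) = (j + 1)(5j^3 + 17j^2 + 22j + 9) = (j+1)(5(j+1)^3 + 2(j+1)^2 + 3(j+1) - 1),
which is the closed form with N = j+1.
Hence, by induction on N, the claim holds for every N ≥ 1.

T(N) = N(5N^3 + 2N^2 + 3N - 1)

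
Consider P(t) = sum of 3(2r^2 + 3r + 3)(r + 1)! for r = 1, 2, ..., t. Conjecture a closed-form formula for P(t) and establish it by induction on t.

P(t) = (6t + 3)(t + 2)! - 6

We claim P(t) = (6t + 3)(t + 2)! - 6 for all t ≥ 1.
When t = 1: P(1) = 48, and the closed form gives 48. They agree.
Suppose the result is true for t = r, so P(r) = (6r + 3)(r + 2)! - 6.
Then P(r+1) = P(r) + (3(2r^2 + 7r + 8)(r + 2)!) = ((6r + 3)(r + 2)! - 6) + (3(2r^2 + 7r + 8)(r + 2)!).
Simplifying, P(r+1) = (6(r+1) + 3)((r+1) + 2)! - 6,
which is the closed form with t = r+1.
By the principle of mathematical induction, the result holds for all t ≥ 1.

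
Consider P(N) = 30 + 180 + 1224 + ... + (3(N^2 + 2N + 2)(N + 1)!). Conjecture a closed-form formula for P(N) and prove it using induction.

P(N) = (3N + 3)(N + 2)! - 6

We claim P(N) = (3N + 3)(N + 2)! - 6 for all N ≥ 1.
When N = 1: P(1) = 30, and the closed form gives 30. They agree.
Inductive step: assume the claim holds for N = r, so P(r) = (3r + 3)(r + 2)! - 6.
Then P(r+1) = P(r) + (3(r^2 + 4r + 5)(r + 2)!) = ((3r + 3)(r + 2)! - 6) + (3(r^2 + 4r + 5)(r + 2)!).
Simplifying, P(r+1) = (3(r+1) + 3)((r+1) + 2)! - 6,
which is the closed form with N = r+1.
Hence, by induction on N, the claim holds for every N ≥ 1.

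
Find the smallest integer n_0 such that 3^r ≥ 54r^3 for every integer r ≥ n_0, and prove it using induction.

At r = 9: 19683 < 39366, so the inequality fails and n_0 ≥ 10. We prove 3^r ≥ 54r^3 for all r ≥ 10.
Base step (r = 10): 3^r = 59049 and 54r^3 = 54000, so 59049 ≥ 54000.
Inductive step: assume the claim holds for r = k, so 3^k ≥ 54k^3.
Then 3^(k + 1) = 3·(3^k) ≥ 3·(54k^3).
Also, for k ≥ 10 we have 3·(54k^3) ≥ 54(k+1)^3, since 3 ≥ (1 + 1/k)^3 for all k ≥ 10.
Combining, 3^(k + 1) ≥ 54(k+1)^3.
This completes the induction.
Hence the smallest such n_0 is 10.

n_0 = 10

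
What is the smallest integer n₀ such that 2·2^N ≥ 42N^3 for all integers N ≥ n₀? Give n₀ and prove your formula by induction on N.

n₀ = 17

At N = 16: 131072 < 172032, so the inequality fails and n₀ ≥ 17. We prove 2·2^N ≥ 42N^3 for all N ≥ 17.
Base case (N = 17): 2·2^N = 262144 and 42N^3 = 206346, so 262144 ≥ 206346.
Suppose the result is true for N = r, so 2·2^r ≥ 42r^3.
Then 2·2^(r + 1) = 2·(2·2^r) ≥ 2·(42r^3).
Also, for r ≥ 17 we have 2·(42r^3) ≥ 42(r+1)^3, since 2 ≥ (1 + 1/r)^3 for all r ≥ 17.
Combining, 2·2^(r + 1) ≥ 42(r+1)^3.
This completes the induction.
Hence the smallest such n₀ is 17.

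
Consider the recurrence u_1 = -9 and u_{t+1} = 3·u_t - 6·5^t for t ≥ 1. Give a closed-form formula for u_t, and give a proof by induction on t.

u_t = 2·3^t - 3·5^t

Computing the first terms: u_1 = -9, u_2 = -57, u_3 = -321. This suggests u_t = 2·3^t - 3·5^t.
When t = 1: the formula gives -9 = -9 = u_1.
Suppose the result is true for t = k, so u_k = 2·3^k - 3·5^k.
Then u_{k+1} = 3·u_k - 6·5^k = 3·(2·3^k - 3·5^k) - 6·5^k = 2·3^(k + 1) - 3·5^(k + 1),
which is the claimed formula at t = k+1.
By the principle of mathematical induction, the result holds for all t ≥ 1.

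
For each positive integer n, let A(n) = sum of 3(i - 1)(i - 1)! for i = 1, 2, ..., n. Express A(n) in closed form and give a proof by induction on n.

A(n) = 3n! - 3

We claim A(n) = 3n! - 3 for all n ≥ 1.
For the base case n = 1: A(1) = 0, and the closed form gives 0. They agree.
Inductive step: assume the claim holds for n = i, so A(i) = 3i! - 3.
Then A(i+1) = A(i) + (3i·i!) = (3i! - 3) + (3i·i!).
Simplifying, A(i+1) = 3(i+1)! - 3,
which is the closed form with n = i+1.
Hence, by induction on n, the claim holds for every n ≥ 1.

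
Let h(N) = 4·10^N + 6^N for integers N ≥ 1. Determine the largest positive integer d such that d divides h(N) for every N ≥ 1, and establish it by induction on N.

d = 2

Computing the first values: h(1) = 46 and h(2) = 436; gcd(46, 436) = 2, so d ≤ 2.
We prove 2 | 4·10^N + 6^N for all N ≥ 1 by induction on N.
For the base case N = 1: h(1) = 46 = 2·(23), so 2 | h(1).
Suppose the result is true for N = r, i.e. 2 | h(r). Then
h(r+1) − 10·h(r) = (4·10^(r+1) + 6^(r+1)) − 10·(4·10^r + 6^r) = (1)·6^r·(6 − 10) = (-4)·6^r. Since 2 | h(r) by the inductive hypothesis, 2 | 10·h(r); and 2 | -4 since -4 = 2·-2. Therefore 2 | h(r+1).
By induction, the statement is established for all N ≥ 1.
Therefore the largest such d is 2.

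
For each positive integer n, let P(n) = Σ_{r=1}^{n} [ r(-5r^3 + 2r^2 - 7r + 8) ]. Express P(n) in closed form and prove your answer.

P(n) = -n(n + 1)(n^3 + n^2 + 2n - 3)

We claim P(n) = -n(n + 1)(n^3 + n^2 + 2n - 3) for all n ≥ 1.
For the base case n = 1: P(1) = -2, and the closed form gives -2. They agree.
Inductive step: assume the claim holds for n = r, so P(r) = r(-r^4 - 2r^3 - 3r^2 + r + 3).
Then P(r+1) = P(r) + (-5r^4 - 18r^3 - 31r^2 - 20r - 2) = (r(-r^4 - 2r^3 - 3r^2 + r + 3)) + (-5r^4 - 18r^3 - 31r^2 - 20r - 2).
Simplifying, P(r+1) = -(r + 1)(r + 2)(r^3 + 4r^2 + 7r + 1) = -(r+1)((r+1) + 1)((r+1)^3 + (r+1)^2 + 2(r+1) - 3),
which is the closed form with n = r+1.
By the principle of mathematical induction, the result holds for all n ≥ 1.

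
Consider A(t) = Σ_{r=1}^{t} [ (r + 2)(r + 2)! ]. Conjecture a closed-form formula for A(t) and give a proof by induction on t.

A(t) = (t + 3)! - 6

We claim A(t) = (t + 3)! - 6 for all t ≥ 1.
When t = 1: A(1) = 18, and the closed form gives 18. They agree.
Suppose the result is true for t = r, so A(r) = (r + 3)! - 6.
Then A(r+1) = A(r) + ((r + 3)(r + 3)!) = ((r + 3)! - 6) + ((r + 3)(r + 3)!).
Simplifying, A(r+1) = ((r+1) + 3)! - 6,
which is the closed form with t = r+1.
Hence, by induction on t, the claim holds for every t ≥ 1.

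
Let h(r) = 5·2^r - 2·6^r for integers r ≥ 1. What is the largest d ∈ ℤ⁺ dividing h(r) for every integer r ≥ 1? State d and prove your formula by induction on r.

d = 2

Computing the first values: h(1) = -2 and h(2) = -52; gcd(-2, -52) = 2, so d ≤ 2.
We prove 2 | 5·2^r - 2·6^r for all r ≥ 1 by induction on r.
Base case (r = 1): h(1) = -2 = 2·(-1), so 2 | h(1).
Inductive step: assume the claim holds for r = p, i.e. 2 | h(p). Then
h(p+1) − 6·h(p) = (5·2^(p+1) - 2·6^(p+1)) − 6·(5·2^p - 2·6^p) = (5)·2^p·(2 − 6) = (-20)·2^p. Since 2 | h(p) by the inductive hypothesis, 2 | 6·h(p); and 2 | -20 since -20 = 2·-10. Therefore 2 | h(p+1).
This completes the induction.
Therefore the largest such d is 2.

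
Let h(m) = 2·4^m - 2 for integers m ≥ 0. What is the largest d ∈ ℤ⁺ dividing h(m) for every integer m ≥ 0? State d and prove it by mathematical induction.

d = 6

Computing the first values: h(0) = 0 and h(1) = 6; gcd(0, 6) = 6, so d ≤ 6.
We prove 6 | 2·4^m - 2 for all m ≥ 0 by induction on m.
Base step (m = 0): h(0) = 0 = 6·(0), so 6 | h(0).
Inductive step: assume the claim holds for m = k, i.e. 6 | h(k). Then
h(k+1) = 2·4^(k+1) - 2 = 4·(2·4^k - 2) + 6 = 4·h(k) + 6. The first term is divisible by 6 by the inductive hypothesis, and 6 is divisible by 6. Hence 6 | h(k+1).
Hence, by induction on m, the claim holds for every m ≥ 0.
Therefore the largest such d is 6.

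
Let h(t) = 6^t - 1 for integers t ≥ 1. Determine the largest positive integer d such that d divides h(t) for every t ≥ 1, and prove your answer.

d = 5

Computing the first values: h(1) = 5 and h(2) = 35; gcd(5, 35) = 5, so d ≤ 5.
We prove 5 | 6^t - 1 for all t ≥ 1 by induction on t.
Base case (t = 1): h(1) = 5 = 5·(1), so 5 | h(1).
For the inductive step, assume it holds for an arbitrary p ≥ 1, i.e. 5 | h(p). Then
6^{p+1} − 1^{p+1} = 6·6^p − 1·1^p = 6·(6^p − 1^p) + (5)·1^p. The first term is divisible by 5 by the inductive hypothesis, and the second term (5)·1^p is divisible by 5 since 5 | 5. Hence 5 | h(p+1).
This completes the induction.
Therefore the largest such d is 5.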